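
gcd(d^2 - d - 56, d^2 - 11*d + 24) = d - 8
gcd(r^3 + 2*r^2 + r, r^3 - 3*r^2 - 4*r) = r^2 + r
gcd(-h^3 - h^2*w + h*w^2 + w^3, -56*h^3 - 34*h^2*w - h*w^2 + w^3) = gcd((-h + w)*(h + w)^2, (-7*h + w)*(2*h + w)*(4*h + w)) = 1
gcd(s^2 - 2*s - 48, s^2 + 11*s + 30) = s + 6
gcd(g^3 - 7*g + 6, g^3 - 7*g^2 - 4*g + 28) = g - 2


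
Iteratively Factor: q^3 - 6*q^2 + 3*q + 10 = (q - 2)*(q^2 - 4*q - 5) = (q - 5)*(q - 2)*(q + 1)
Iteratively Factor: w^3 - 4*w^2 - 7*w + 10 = (w - 5)*(w^2 + w - 2) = (w - 5)*(w + 2)*(w - 1)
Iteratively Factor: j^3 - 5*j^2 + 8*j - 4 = (j - 1)*(j^2 - 4*j + 4) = (j - 2)*(j - 1)*(j - 2)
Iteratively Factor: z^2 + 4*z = (z)*(z + 4)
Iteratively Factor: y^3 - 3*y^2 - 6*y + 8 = (y - 1)*(y^2 - 2*y - 8) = (y - 4)*(y - 1)*(y + 2)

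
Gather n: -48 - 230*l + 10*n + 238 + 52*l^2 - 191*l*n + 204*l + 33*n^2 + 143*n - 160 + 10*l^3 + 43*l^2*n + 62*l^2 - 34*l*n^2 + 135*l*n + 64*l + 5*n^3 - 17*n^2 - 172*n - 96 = 10*l^3 + 114*l^2 + 38*l + 5*n^3 + n^2*(16 - 34*l) + n*(43*l^2 - 56*l - 19) - 66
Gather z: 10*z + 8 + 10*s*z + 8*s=8*s + z*(10*s + 10) + 8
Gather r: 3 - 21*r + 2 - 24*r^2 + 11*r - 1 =-24*r^2 - 10*r + 4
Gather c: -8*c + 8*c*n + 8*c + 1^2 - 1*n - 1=8*c*n - n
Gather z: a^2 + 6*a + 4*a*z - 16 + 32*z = a^2 + 6*a + z*(4*a + 32) - 16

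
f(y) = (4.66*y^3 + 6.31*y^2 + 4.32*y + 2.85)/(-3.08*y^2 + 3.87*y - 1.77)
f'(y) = (6.16*y - 3.87)*(4.66*y^3 + 6.31*y^2 + 4.32*y + 2.85)/(-3.08*y^2 + 3.87*y - 1.77)^2 + (13.98*y^2 + 12.62*y + 4.32)/(-3.08*y^2 + 3.87*y - 1.77) = (-14.3528*y^4 + 36.0684*y^3 + 12.9807*y^2 - 4.7814*y - 18.6759)/(9.4864*y^4 - 23.8392*y^3 + 25.8801*y^2 - 13.6998*y + 3.1329)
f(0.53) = -13.02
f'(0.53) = -39.06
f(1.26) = -15.49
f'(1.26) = 10.02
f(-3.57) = 2.63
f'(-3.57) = -1.27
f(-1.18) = 0.11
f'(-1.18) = -0.73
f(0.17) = -3.16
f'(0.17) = -13.13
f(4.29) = -12.08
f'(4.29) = -1.04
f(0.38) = -7.60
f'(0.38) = -30.59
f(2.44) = -11.13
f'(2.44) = 0.55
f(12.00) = -22.60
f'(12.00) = -1.47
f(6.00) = -14.12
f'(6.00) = -1.30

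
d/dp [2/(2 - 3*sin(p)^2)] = 24*sin(2*p)/(3*cos(2*p) + 1)^2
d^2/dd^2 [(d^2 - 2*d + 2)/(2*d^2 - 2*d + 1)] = 2*(-4*d^3 + 18*d^2 - 12*d + 1)/(8*d^6 - 24*d^5 + 36*d^4 - 32*d^3 + 18*d^2 - 6*d + 1)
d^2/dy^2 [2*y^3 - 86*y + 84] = 12*y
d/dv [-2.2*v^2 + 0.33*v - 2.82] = 0.33 - 4.4*v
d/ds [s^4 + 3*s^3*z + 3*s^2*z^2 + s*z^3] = 4*s^3 + 9*s^2*z + 6*s*z^2 + z^3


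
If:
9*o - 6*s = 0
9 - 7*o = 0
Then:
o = 9/7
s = 27/14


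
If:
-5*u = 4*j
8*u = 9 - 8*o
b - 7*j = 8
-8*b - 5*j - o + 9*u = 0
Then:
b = 769/552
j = -521/552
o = 1021/2760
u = 521/690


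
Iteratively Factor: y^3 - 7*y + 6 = (y - 1)*(y^2 + y - 6) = (y - 2)*(y - 1)*(y + 3)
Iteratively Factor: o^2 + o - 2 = (o - 1)*(o + 2)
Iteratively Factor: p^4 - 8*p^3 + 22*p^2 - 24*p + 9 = (p - 1)*(p^3 - 7*p^2 + 15*p - 9) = (p - 3)*(p - 1)*(p^2 - 4*p + 3) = (p - 3)^2*(p - 1)*(p - 1)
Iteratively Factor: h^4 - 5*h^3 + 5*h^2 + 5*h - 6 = (h + 1)*(h^3 - 6*h^2 + 11*h - 6) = (h - 1)*(h + 1)*(h^2 - 5*h + 6) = (h - 3)*(h - 1)*(h + 1)*(h - 2)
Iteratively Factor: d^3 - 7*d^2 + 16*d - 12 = (d - 2)*(d^2 - 5*d + 6) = (d - 3)*(d - 2)*(d - 2)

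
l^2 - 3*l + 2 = (l - 2)*(l - 1)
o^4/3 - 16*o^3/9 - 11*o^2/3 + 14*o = o*(o/3 + 1)*(o - 6)*(o - 7/3)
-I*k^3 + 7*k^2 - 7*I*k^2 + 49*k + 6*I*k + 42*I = (k + 7)*(k + 6*I)*(-I*k + 1)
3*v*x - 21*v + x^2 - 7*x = (3*v + x)*(x - 7)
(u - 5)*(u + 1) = u^2 - 4*u - 5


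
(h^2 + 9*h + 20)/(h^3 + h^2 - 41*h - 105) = (h + 4)/(h^2 - 4*h - 21)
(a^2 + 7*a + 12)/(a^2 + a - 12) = (a + 3)/(a - 3)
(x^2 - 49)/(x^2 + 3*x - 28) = (x - 7)/(x - 4)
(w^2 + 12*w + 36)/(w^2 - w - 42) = (w + 6)/(w - 7)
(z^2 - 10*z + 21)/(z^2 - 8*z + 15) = (z - 7)/(z - 5)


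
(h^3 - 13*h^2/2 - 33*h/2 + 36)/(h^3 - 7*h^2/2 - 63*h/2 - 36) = (2*h - 3)/(2*h + 3)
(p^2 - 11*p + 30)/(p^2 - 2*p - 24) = (p - 5)/(p + 4)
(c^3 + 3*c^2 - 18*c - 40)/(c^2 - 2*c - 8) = c + 5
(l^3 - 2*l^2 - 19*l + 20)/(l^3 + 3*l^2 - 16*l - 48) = (l^2 - 6*l + 5)/(l^2 - l - 12)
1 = 1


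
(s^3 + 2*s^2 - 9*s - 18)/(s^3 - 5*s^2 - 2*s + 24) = (s + 3)/(s - 4)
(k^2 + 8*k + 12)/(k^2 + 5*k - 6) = (k + 2)/(k - 1)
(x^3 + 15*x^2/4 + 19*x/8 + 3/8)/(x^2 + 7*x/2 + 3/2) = x + 1/4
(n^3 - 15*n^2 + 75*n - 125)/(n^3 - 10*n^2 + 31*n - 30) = (n^2 - 10*n + 25)/(n^2 - 5*n + 6)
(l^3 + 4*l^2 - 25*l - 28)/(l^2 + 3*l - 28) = l + 1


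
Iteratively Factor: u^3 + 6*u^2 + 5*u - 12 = (u + 4)*(u^2 + 2*u - 3) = (u + 3)*(u + 4)*(u - 1)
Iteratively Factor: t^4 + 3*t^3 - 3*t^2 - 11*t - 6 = (t + 1)*(t^3 + 2*t^2 - 5*t - 6) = (t + 1)*(t + 3)*(t^2 - t - 2) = (t - 2)*(t + 1)*(t + 3)*(t + 1)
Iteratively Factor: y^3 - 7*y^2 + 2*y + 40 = (y - 4)*(y^2 - 3*y - 10) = (y - 5)*(y - 4)*(y + 2)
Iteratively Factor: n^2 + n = (n + 1)*(n)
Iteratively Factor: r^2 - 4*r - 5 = (r + 1)*(r - 5)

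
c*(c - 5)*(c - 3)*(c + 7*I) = c^4 - 8*c^3 + 7*I*c^3 + 15*c^2 - 56*I*c^2 + 105*I*c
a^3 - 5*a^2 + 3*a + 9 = (a - 3)^2*(a + 1)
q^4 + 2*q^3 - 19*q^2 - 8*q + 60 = (q - 3)*(q - 2)*(q + 2)*(q + 5)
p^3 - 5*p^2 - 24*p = p*(p - 8)*(p + 3)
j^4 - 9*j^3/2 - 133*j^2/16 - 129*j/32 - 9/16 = (j - 6)*(j + 1/4)*(j + 1/2)*(j + 3/4)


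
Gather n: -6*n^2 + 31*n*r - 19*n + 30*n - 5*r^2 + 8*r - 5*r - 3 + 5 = -6*n^2 + n*(31*r + 11) - 5*r^2 + 3*r + 2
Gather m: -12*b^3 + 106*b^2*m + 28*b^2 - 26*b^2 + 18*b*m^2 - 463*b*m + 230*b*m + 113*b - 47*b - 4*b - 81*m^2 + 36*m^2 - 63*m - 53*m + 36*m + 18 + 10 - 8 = -12*b^3 + 2*b^2 + 62*b + m^2*(18*b - 45) + m*(106*b^2 - 233*b - 80) + 20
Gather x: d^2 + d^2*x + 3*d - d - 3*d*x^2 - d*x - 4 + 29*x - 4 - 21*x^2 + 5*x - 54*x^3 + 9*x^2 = d^2 + 2*d - 54*x^3 + x^2*(-3*d - 12) + x*(d^2 - d + 34) - 8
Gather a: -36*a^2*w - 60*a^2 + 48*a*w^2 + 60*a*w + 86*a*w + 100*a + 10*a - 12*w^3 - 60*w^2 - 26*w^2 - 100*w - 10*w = a^2*(-36*w - 60) + a*(48*w^2 + 146*w + 110) - 12*w^3 - 86*w^2 - 110*w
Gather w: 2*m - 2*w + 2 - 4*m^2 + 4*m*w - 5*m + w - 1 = -4*m^2 - 3*m + w*(4*m - 1) + 1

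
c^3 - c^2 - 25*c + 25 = (c - 5)*(c - 1)*(c + 5)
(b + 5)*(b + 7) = b^2 + 12*b + 35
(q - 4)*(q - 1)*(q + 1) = q^3 - 4*q^2 - q + 4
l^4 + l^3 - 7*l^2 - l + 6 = (l - 2)*(l - 1)*(l + 1)*(l + 3)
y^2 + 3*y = y*(y + 3)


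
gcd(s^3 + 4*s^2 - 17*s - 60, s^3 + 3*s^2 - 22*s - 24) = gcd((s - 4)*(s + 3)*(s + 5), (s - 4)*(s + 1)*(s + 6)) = s - 4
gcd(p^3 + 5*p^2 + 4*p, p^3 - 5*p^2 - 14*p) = p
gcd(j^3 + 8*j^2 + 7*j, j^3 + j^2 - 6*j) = j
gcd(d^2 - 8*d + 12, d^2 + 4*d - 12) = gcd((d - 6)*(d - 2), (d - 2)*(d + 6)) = d - 2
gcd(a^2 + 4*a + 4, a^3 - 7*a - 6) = a + 2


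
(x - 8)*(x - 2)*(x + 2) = x^3 - 8*x^2 - 4*x + 32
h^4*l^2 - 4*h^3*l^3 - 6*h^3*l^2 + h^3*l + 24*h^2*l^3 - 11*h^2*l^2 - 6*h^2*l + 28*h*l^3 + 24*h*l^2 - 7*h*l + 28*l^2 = (h - 7)*(h - 4*l)*(h*l + 1)*(h*l + l)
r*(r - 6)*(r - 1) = r^3 - 7*r^2 + 6*r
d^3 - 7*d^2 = d^2*(d - 7)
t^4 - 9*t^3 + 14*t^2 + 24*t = t*(t - 6)*(t - 4)*(t + 1)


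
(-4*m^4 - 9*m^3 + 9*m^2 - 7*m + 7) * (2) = -8*m^4 - 18*m^3 + 18*m^2 - 14*m + 14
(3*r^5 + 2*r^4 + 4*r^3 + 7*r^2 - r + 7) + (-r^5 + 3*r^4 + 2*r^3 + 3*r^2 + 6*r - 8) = 2*r^5 + 5*r^4 + 6*r^3 + 10*r^2 + 5*r - 1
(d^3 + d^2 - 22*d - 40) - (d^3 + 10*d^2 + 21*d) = -9*d^2 - 43*d - 40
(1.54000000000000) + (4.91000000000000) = 6.45000000000000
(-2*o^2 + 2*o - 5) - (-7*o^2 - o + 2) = 5*o^2 + 3*o - 7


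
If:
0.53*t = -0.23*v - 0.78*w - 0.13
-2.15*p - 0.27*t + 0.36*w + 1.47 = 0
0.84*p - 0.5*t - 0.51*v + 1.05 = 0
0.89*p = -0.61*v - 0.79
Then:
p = -0.06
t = 3.23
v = -1.21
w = -2.01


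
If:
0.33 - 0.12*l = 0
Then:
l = 2.75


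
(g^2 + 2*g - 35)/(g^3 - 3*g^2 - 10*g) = (g + 7)/(g*(g + 2))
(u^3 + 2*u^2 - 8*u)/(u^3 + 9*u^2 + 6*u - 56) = u/(u + 7)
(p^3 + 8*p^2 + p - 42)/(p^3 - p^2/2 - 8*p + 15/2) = 2*(p^2 + 5*p - 14)/(2*p^2 - 7*p + 5)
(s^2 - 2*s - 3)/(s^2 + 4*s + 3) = (s - 3)/(s + 3)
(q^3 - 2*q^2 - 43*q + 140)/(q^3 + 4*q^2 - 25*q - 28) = (q - 5)/(q + 1)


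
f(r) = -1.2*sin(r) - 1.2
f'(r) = -1.2*cos(r)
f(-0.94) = -0.23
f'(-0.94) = -0.71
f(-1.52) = -0.00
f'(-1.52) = -0.06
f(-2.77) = -0.76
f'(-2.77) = 1.12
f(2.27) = -2.12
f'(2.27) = 0.77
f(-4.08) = -2.17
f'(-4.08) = 0.71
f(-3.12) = -1.17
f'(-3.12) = 1.20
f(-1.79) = -0.03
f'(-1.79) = 0.26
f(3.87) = -0.40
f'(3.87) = 0.90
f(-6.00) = -1.54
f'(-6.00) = -1.15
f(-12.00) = -1.84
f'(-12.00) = -1.01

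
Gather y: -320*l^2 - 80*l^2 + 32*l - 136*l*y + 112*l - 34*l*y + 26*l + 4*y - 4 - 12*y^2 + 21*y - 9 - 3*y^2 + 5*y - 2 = -400*l^2 + 170*l - 15*y^2 + y*(30 - 170*l) - 15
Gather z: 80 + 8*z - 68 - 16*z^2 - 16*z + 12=-16*z^2 - 8*z + 24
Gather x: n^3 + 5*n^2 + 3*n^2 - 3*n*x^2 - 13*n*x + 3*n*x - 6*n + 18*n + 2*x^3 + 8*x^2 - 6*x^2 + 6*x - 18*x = n^3 + 8*n^2 + 12*n + 2*x^3 + x^2*(2 - 3*n) + x*(-10*n - 12)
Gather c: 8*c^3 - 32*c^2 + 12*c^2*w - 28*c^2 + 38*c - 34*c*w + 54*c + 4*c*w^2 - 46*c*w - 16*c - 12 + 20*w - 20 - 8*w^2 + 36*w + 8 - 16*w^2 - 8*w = 8*c^3 + c^2*(12*w - 60) + c*(4*w^2 - 80*w + 76) - 24*w^2 + 48*w - 24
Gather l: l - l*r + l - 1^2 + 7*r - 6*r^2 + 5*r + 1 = l*(2 - r) - 6*r^2 + 12*r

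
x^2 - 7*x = x*(x - 7)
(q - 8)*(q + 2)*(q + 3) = q^3 - 3*q^2 - 34*q - 48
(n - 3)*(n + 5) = n^2 + 2*n - 15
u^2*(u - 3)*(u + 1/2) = u^4 - 5*u^3/2 - 3*u^2/2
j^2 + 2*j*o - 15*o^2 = (j - 3*o)*(j + 5*o)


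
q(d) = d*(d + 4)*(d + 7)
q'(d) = d*(d + 4) + d*(d + 7) + (d + 4)*(d + 7) = 3*d^2 + 22*d + 28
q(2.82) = 188.86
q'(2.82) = 113.90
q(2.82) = 188.86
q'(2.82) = 113.90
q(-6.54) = 7.64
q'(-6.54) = 12.43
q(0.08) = 2.31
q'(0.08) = 29.78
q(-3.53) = -5.76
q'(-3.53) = -12.28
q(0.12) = 3.52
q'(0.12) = 30.68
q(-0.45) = -10.46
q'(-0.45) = 18.71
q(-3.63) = -4.53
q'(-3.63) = -12.33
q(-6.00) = 12.00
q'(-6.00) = 4.00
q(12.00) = 3648.00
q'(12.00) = 724.00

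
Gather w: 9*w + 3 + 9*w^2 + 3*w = 9*w^2 + 12*w + 3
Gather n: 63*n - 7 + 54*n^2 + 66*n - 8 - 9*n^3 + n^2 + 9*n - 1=-9*n^3 + 55*n^2 + 138*n - 16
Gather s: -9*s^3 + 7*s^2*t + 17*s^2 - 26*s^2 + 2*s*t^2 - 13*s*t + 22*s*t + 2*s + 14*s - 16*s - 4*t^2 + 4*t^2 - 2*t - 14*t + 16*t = -9*s^3 + s^2*(7*t - 9) + s*(2*t^2 + 9*t)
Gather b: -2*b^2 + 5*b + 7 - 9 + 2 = -2*b^2 + 5*b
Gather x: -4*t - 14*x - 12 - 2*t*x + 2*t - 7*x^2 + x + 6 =-2*t - 7*x^2 + x*(-2*t - 13) - 6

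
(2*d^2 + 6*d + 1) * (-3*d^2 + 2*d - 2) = -6*d^4 - 14*d^3 + 5*d^2 - 10*d - 2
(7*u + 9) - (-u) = 8*u + 9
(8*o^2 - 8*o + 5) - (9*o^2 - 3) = -o^2 - 8*o + 8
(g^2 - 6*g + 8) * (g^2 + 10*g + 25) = g^4 + 4*g^3 - 27*g^2 - 70*g + 200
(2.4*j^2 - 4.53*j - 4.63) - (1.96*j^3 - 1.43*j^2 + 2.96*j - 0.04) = -1.96*j^3 + 3.83*j^2 - 7.49*j - 4.59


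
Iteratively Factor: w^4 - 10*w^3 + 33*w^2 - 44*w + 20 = (w - 5)*(w^3 - 5*w^2 + 8*w - 4) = (w - 5)*(w - 1)*(w^2 - 4*w + 4) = (w - 5)*(w - 2)*(w - 1)*(w - 2)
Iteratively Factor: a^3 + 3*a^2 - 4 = (a + 2)*(a^2 + a - 2) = (a - 1)*(a + 2)*(a + 2)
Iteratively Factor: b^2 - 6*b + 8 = (b - 2)*(b - 4)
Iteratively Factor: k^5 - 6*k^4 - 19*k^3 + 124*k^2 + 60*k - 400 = (k + 2)*(k^4 - 8*k^3 - 3*k^2 + 130*k - 200) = (k + 2)*(k + 4)*(k^3 - 12*k^2 + 45*k - 50) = (k - 2)*(k + 2)*(k + 4)*(k^2 - 10*k + 25) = (k - 5)*(k - 2)*(k + 2)*(k + 4)*(k - 5)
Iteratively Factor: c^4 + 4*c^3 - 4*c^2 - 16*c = (c)*(c^3 + 4*c^2 - 4*c - 16) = c*(c - 2)*(c^2 + 6*c + 8) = c*(c - 2)*(c + 4)*(c + 2)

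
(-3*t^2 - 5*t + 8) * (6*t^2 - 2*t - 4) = -18*t^4 - 24*t^3 + 70*t^2 + 4*t - 32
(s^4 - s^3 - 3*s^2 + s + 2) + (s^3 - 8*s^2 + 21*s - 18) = s^4 - 11*s^2 + 22*s - 16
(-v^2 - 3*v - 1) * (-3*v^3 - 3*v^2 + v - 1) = 3*v^5 + 12*v^4 + 11*v^3 + v^2 + 2*v + 1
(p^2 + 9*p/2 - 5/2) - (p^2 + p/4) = 17*p/4 - 5/2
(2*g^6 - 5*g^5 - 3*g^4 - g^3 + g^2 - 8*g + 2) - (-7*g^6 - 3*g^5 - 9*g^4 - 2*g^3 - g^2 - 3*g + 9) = 9*g^6 - 2*g^5 + 6*g^4 + g^3 + 2*g^2 - 5*g - 7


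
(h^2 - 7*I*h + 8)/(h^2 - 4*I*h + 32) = (h + I)/(h + 4*I)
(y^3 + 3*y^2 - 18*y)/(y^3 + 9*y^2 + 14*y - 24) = y*(y - 3)/(y^2 + 3*y - 4)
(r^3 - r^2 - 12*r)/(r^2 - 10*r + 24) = r*(r + 3)/(r - 6)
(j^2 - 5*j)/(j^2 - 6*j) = (j - 5)/(j - 6)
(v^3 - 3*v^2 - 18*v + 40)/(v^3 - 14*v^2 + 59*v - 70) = (v + 4)/(v - 7)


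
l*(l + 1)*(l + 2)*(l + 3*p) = l^4 + 3*l^3*p + 3*l^3 + 9*l^2*p + 2*l^2 + 6*l*p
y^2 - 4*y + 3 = (y - 3)*(y - 1)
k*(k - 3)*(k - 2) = k^3 - 5*k^2 + 6*k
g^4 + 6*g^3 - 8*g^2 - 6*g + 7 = (g - 1)^2*(g + 1)*(g + 7)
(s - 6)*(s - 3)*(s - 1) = s^3 - 10*s^2 + 27*s - 18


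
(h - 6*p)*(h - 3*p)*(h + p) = h^3 - 8*h^2*p + 9*h*p^2 + 18*p^3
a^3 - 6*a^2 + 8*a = a*(a - 4)*(a - 2)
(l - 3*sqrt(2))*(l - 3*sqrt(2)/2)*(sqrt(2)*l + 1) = sqrt(2)*l^3 - 8*l^2 + 9*sqrt(2)*l/2 + 9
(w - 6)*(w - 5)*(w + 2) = w^3 - 9*w^2 + 8*w + 60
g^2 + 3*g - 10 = (g - 2)*(g + 5)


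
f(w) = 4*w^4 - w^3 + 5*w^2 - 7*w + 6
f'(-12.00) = -28207.00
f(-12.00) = 85482.00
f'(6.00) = 3401.00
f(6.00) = 5112.00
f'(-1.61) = -97.65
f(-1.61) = 61.28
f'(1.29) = 35.25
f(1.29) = 14.22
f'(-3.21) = -599.23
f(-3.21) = 537.76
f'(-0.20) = -9.25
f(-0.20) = 7.61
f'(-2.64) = -348.70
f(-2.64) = 272.03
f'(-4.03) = -1143.24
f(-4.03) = 1235.93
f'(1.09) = 21.06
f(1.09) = 8.66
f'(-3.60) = -828.38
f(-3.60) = 814.50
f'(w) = 16*w^3 - 3*w^2 + 10*w - 7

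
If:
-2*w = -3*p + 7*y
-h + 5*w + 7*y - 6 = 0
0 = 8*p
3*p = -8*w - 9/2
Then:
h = -123/16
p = 0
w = -9/16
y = 9/56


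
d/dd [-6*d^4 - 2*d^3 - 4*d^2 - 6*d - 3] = -24*d^3 - 6*d^2 - 8*d - 6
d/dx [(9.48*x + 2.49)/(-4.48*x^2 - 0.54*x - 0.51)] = (42.4704*x^2 + 22.3104*x - 3.4902)/(20.0704*x^4 + 4.8384*x^3 + 4.8612*x^2 + 0.5508*x + 0.2601)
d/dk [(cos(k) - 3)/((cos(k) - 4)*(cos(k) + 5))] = (cos(k)^2 - 6*cos(k) + 17)*sin(k)/((cos(k) - 4)^2*(cos(k) + 5)^2)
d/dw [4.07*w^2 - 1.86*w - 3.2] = 8.14*w - 1.86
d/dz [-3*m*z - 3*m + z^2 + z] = -3*m + 2*z + 1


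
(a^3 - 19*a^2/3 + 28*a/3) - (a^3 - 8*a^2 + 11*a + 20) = 5*a^2/3 - 5*a/3 - 20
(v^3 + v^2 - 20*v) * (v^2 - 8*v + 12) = v^5 - 7*v^4 - 16*v^3 + 172*v^2 - 240*v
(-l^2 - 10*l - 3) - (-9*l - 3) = -l^2 - l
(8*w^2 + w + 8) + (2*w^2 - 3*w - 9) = 10*w^2 - 2*w - 1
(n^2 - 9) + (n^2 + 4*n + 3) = 2*n^2 + 4*n - 6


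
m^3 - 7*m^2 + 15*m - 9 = (m - 3)^2*(m - 1)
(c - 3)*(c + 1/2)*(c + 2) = c^3 - c^2/2 - 13*c/2 - 3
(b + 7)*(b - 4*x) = b^2 - 4*b*x + 7*b - 28*x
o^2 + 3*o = o*(o + 3)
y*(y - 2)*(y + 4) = y^3 + 2*y^2 - 8*y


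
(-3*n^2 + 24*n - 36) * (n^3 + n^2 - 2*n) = -3*n^5 + 21*n^4 - 6*n^3 - 84*n^2 + 72*n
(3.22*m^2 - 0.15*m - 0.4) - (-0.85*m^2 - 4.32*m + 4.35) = 4.07*m^2 + 4.17*m - 4.75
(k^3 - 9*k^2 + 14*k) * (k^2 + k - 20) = k^5 - 8*k^4 - 15*k^3 + 194*k^2 - 280*k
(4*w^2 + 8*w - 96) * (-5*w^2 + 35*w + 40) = -20*w^4 + 100*w^3 + 920*w^2 - 3040*w - 3840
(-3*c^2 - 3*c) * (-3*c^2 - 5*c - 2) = 9*c^4 + 24*c^3 + 21*c^2 + 6*c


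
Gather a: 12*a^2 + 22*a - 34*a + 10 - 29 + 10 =12*a^2 - 12*a - 9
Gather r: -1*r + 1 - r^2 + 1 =-r^2 - r + 2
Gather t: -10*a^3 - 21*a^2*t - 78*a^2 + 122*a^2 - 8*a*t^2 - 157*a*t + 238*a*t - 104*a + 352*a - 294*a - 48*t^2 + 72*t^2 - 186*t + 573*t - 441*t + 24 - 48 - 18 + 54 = -10*a^3 + 44*a^2 - 46*a + t^2*(24 - 8*a) + t*(-21*a^2 + 81*a - 54) + 12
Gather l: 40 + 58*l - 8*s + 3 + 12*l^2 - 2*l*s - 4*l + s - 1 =12*l^2 + l*(54 - 2*s) - 7*s + 42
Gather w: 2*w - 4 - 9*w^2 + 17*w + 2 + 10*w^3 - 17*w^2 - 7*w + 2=10*w^3 - 26*w^2 + 12*w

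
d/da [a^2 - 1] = 2*a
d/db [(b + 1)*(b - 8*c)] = 2*b - 8*c + 1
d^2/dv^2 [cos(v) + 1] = -cos(v)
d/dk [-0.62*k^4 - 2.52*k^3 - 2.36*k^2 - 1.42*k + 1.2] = -2.48*k^3 - 7.56*k^2 - 4.72*k - 1.42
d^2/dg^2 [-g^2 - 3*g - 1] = -2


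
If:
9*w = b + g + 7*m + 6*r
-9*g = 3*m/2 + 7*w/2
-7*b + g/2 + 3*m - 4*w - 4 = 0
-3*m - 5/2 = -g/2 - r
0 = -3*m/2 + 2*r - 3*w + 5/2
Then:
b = -5645/1877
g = -3864/1877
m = 2051/1877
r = 25555/3754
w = 9057/1877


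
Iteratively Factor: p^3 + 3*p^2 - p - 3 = (p + 1)*(p^2 + 2*p - 3) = (p + 1)*(p + 3)*(p - 1)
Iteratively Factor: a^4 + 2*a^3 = (a + 2)*(a^3) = a*(a + 2)*(a^2) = a^2*(a + 2)*(a)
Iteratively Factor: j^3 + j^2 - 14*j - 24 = (j + 3)*(j^2 - 2*j - 8) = (j - 4)*(j + 3)*(j + 2)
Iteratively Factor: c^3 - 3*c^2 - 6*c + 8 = (c - 4)*(c^2 + c - 2) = (c - 4)*(c + 2)*(c - 1)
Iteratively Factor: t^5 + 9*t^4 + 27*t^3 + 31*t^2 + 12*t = (t + 4)*(t^4 + 5*t^3 + 7*t^2 + 3*t) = (t + 1)*(t + 4)*(t^3 + 4*t^2 + 3*t) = t*(t + 1)*(t + 4)*(t^2 + 4*t + 3) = t*(t + 1)^2*(t + 4)*(t + 3)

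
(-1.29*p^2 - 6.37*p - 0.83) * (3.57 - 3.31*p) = 4.2699*p^3 + 16.4794*p^2 - 19.9936*p - 2.9631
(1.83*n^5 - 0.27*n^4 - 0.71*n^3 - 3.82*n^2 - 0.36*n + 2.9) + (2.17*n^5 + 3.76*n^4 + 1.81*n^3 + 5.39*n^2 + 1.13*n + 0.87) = 4.0*n^5 + 3.49*n^4 + 1.1*n^3 + 1.57*n^2 + 0.77*n + 3.77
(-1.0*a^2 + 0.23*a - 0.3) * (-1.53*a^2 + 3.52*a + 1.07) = 1.53*a^4 - 3.8719*a^3 + 0.1986*a^2 - 0.8099*a - 0.321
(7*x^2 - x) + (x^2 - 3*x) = 8*x^2 - 4*x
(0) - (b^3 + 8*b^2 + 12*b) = -b^3 - 8*b^2 - 12*b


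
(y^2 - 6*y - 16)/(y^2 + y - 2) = (y - 8)/(y - 1)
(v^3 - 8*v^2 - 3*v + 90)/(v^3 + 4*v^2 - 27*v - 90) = (v - 6)/(v + 6)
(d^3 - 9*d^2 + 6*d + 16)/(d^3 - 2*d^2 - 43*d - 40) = (d - 2)/(d + 5)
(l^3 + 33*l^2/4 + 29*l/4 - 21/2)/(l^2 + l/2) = (4*l^3 + 33*l^2 + 29*l - 42)/(2*l*(2*l + 1))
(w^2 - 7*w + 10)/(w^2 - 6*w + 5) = (w - 2)/(w - 1)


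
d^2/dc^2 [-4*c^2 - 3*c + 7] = -8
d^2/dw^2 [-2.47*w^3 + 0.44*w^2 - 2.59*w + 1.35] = 0.88 - 14.82*w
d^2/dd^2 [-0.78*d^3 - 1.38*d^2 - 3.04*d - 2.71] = -4.68*d - 2.76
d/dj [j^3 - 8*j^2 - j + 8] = 3*j^2 - 16*j - 1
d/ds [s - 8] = 1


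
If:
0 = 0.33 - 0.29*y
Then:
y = 1.14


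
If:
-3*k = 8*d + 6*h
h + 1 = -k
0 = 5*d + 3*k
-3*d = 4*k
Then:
No Solution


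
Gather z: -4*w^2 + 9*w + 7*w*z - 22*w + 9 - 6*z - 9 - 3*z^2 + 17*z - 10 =-4*w^2 - 13*w - 3*z^2 + z*(7*w + 11) - 10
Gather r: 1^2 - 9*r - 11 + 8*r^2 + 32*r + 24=8*r^2 + 23*r + 14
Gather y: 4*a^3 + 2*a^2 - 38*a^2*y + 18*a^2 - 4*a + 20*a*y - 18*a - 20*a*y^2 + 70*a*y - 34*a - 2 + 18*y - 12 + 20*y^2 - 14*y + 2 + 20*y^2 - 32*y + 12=4*a^3 + 20*a^2 - 56*a + y^2*(40 - 20*a) + y*(-38*a^2 + 90*a - 28)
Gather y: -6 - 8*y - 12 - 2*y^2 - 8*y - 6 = -2*y^2 - 16*y - 24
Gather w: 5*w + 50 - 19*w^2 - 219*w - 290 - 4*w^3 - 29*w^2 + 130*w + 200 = -4*w^3 - 48*w^2 - 84*w - 40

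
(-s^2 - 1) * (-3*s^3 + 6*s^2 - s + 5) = 3*s^5 - 6*s^4 + 4*s^3 - 11*s^2 + s - 5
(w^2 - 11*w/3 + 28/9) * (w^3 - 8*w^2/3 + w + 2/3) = w^5 - 19*w^4/3 + 125*w^3/9 - 305*w^2/27 + 2*w/3 + 56/27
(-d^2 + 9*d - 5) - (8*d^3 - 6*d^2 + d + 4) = -8*d^3 + 5*d^2 + 8*d - 9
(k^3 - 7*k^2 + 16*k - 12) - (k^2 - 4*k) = k^3 - 8*k^2 + 20*k - 12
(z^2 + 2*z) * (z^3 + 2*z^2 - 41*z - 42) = z^5 + 4*z^4 - 37*z^3 - 124*z^2 - 84*z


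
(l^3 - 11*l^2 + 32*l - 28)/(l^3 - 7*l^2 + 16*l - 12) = (l - 7)/(l - 3)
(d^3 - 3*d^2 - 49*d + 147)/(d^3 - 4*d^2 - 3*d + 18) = (d^2 - 49)/(d^2 - d - 6)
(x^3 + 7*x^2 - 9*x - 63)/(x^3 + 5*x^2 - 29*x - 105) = (x - 3)/(x - 5)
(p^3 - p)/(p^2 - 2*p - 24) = (p^3 - p)/(p^2 - 2*p - 24)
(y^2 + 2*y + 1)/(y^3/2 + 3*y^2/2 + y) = 2*(y + 1)/(y*(y + 2))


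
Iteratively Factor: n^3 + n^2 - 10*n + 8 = (n - 2)*(n^2 + 3*n - 4) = (n - 2)*(n + 4)*(n - 1)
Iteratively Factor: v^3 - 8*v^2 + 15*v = (v - 5)*(v^2 - 3*v) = v*(v - 5)*(v - 3)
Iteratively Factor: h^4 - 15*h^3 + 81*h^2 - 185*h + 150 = (h - 5)*(h^3 - 10*h^2 + 31*h - 30) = (h - 5)*(h - 2)*(h^2 - 8*h + 15) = (h - 5)*(h - 3)*(h - 2)*(h - 5)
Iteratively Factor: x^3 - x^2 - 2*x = (x - 2)*(x^2 + x) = (x - 2)*(x + 1)*(x)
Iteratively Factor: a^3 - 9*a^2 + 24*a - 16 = (a - 4)*(a^2 - 5*a + 4) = (a - 4)^2*(a - 1)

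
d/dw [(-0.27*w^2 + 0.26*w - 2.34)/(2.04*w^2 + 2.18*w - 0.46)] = (-1.119*w^2 + 9.7956*w + 4.9816)/(4.1616*w^4 + 8.8944*w^3 + 2.8756*w^2 - 2.0056*w + 0.2116)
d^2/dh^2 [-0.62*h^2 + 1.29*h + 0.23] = -1.24000000000000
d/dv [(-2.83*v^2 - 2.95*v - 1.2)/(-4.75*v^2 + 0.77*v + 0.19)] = (-16.1916*v^2 - 12.4754*v + 0.3635)/(22.5625*v^4 - 7.315*v^3 - 1.2121*v^2 + 0.2926*v + 0.0361)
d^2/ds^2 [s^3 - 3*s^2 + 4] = 6*s - 6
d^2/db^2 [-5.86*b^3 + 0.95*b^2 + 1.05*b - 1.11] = 1.9 - 35.16*b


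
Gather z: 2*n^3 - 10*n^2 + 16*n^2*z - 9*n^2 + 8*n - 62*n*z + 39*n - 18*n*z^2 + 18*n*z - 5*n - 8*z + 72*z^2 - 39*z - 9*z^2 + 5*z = 2*n^3 - 19*n^2 + 42*n + z^2*(63 - 18*n) + z*(16*n^2 - 44*n - 42)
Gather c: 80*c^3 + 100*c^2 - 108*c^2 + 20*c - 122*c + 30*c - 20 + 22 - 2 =80*c^3 - 8*c^2 - 72*c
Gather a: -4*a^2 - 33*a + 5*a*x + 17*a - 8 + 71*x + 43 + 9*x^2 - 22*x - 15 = -4*a^2 + a*(5*x - 16) + 9*x^2 + 49*x + 20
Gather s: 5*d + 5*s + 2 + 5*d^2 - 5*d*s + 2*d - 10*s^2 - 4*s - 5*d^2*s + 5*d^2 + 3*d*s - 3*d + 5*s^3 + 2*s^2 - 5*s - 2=10*d^2 + 4*d + 5*s^3 - 8*s^2 + s*(-5*d^2 - 2*d - 4)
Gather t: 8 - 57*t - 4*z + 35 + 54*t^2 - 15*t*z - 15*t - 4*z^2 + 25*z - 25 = 54*t^2 + t*(-15*z - 72) - 4*z^2 + 21*z + 18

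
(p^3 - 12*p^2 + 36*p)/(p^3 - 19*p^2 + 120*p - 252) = p/(p - 7)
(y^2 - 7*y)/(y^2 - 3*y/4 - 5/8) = 8*y*(7 - y)/(-8*y^2 + 6*y + 5)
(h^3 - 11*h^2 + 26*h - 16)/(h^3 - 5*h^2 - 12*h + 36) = (h^2 - 9*h + 8)/(h^2 - 3*h - 18)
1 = 1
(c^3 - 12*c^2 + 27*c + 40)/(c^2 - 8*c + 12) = (c^3 - 12*c^2 + 27*c + 40)/(c^2 - 8*c + 12)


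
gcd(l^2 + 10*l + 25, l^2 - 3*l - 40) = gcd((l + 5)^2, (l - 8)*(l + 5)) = l + 5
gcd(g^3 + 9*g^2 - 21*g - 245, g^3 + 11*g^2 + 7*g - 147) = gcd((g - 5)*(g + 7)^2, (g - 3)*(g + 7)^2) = g^2 + 14*g + 49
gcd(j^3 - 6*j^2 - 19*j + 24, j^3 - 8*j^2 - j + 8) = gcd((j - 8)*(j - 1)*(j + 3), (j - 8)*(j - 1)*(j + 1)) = j^2 - 9*j + 8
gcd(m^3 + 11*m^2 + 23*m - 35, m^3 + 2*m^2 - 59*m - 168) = m + 7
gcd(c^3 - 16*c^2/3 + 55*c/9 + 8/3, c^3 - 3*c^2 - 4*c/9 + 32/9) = c - 8/3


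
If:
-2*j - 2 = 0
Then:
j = -1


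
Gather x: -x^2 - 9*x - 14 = -x^2 - 9*x - 14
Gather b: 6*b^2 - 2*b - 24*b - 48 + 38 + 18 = 6*b^2 - 26*b + 8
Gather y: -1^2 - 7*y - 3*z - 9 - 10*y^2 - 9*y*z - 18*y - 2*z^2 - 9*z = -10*y^2 + y*(-9*z - 25) - 2*z^2 - 12*z - 10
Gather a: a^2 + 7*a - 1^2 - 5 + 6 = a^2 + 7*a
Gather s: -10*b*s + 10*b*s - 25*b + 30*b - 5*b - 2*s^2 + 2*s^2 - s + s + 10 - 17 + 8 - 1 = 0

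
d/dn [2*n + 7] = 2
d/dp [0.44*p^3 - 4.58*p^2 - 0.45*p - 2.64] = 1.32*p^2 - 9.16*p - 0.45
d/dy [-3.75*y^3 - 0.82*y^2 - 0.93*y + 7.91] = -11.25*y^2 - 1.64*y - 0.93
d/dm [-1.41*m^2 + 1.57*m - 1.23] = 1.57 - 2.82*m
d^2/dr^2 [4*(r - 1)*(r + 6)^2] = 24*r + 88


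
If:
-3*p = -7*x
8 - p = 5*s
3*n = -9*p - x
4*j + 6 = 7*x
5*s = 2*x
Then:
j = 45/26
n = -176/13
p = 56/13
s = 48/65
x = 24/13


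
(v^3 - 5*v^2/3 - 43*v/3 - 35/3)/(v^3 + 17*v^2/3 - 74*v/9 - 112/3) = 3*(v^2 - 4*v - 5)/(3*v^2 + 10*v - 48)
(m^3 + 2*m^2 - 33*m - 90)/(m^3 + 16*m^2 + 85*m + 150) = (m^2 - 3*m - 18)/(m^2 + 11*m + 30)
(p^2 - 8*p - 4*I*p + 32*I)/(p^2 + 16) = (p - 8)/(p + 4*I)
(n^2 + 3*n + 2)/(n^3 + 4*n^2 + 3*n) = (n + 2)/(n*(n + 3))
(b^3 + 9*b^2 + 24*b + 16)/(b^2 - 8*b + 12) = (b^3 + 9*b^2 + 24*b + 16)/(b^2 - 8*b + 12)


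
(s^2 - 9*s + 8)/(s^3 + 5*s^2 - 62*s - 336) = (s - 1)/(s^2 + 13*s + 42)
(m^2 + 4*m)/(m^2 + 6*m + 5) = m*(m + 4)/(m^2 + 6*m + 5)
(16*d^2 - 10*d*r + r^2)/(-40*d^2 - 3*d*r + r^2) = (-2*d + r)/(5*d + r)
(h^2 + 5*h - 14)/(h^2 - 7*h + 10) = (h + 7)/(h - 5)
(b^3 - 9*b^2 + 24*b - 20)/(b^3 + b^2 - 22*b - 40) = (b^2 - 4*b + 4)/(b^2 + 6*b + 8)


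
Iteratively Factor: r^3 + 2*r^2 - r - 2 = (r + 1)*(r^2 + r - 2) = (r - 1)*(r + 1)*(r + 2)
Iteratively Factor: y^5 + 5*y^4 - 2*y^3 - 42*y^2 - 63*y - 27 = (y - 3)*(y^4 + 8*y^3 + 22*y^2 + 24*y + 9) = (y - 3)*(y + 1)*(y^3 + 7*y^2 + 15*y + 9) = (y - 3)*(y + 1)*(y + 3)*(y^2 + 4*y + 3) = (y - 3)*(y + 1)*(y + 3)^2*(y + 1)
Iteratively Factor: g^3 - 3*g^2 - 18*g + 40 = (g + 4)*(g^2 - 7*g + 10) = (g - 5)*(g + 4)*(g - 2)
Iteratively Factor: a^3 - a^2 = (a)*(a^2 - a) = a*(a - 1)*(a)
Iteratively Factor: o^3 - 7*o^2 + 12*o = (o)*(o^2 - 7*o + 12) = o*(o - 4)*(o - 3)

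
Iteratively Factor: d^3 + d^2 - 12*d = (d + 4)*(d^2 - 3*d) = d*(d + 4)*(d - 3)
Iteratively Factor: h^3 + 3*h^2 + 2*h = (h + 1)*(h^2 + 2*h) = h*(h + 1)*(h + 2)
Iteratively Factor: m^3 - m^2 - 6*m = (m)*(m^2 - m - 6) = m*(m - 3)*(m + 2)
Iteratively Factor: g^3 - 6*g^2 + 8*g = (g)*(g^2 - 6*g + 8) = g*(g - 2)*(g - 4)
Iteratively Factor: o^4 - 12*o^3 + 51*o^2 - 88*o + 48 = (o - 4)*(o^3 - 8*o^2 + 19*o - 12) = (o - 4)^2*(o^2 - 4*o + 3) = (o - 4)^2*(o - 3)*(o - 1)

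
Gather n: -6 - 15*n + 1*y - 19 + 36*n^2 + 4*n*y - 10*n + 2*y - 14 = 36*n^2 + n*(4*y - 25) + 3*y - 39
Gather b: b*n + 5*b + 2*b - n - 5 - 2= b*(n + 7) - n - 7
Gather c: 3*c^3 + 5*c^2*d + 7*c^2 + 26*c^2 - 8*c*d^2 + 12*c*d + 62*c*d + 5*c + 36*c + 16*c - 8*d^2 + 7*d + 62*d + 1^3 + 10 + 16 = 3*c^3 + c^2*(5*d + 33) + c*(-8*d^2 + 74*d + 57) - 8*d^2 + 69*d + 27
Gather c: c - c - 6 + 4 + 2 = 0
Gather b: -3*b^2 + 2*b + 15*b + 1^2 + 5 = -3*b^2 + 17*b + 6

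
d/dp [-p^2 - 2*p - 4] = -2*p - 2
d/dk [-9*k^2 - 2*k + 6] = -18*k - 2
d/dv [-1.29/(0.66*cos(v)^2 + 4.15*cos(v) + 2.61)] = -(1.7028*cos(v) + 5.3535)*sin(v)/(0.66*cos(v)^2 + 4.15*cos(v) + 2.61)^2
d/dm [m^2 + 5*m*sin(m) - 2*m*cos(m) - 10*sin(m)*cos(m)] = 2*m*sin(m) + 5*m*cos(m) + 2*m + 5*sin(m) - 2*cos(m) - 10*cos(2*m)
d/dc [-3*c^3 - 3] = -9*c^2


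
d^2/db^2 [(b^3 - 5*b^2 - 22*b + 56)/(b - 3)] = 2*(b^3 - 9*b^2 + 27*b - 55)/(b^3 - 9*b^2 + 27*b - 27)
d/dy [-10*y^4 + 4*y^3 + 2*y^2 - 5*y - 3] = -40*y^3 + 12*y^2 + 4*y - 5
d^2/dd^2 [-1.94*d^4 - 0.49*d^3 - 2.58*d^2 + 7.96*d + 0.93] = -23.28*d^2 - 2.94*d - 5.16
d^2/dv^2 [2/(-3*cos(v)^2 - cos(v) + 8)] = 2*(36*sin(v)^4 - 115*sin(v)^2 - 13*cos(v)/4 + 9*cos(3*v)/4 + 29)/(-3*sin(v)^2 + cos(v) - 5)^3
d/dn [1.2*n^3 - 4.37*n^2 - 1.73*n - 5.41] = 3.6*n^2 - 8.74*n - 1.73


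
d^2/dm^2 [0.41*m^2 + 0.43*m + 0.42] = 0.820000000000000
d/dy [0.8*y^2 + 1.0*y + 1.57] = 1.6*y + 1.0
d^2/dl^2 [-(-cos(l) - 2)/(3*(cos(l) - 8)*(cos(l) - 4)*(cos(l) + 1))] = (-768*(1 - cos(l)^2)^2 - 42*sin(l)^6 - 4*cos(l)^7 - 27*cos(l)^6 + 207*cos(l)^5 - 366*cos(l)^3 - 3330*cos(l)^2 - 656*cos(l) + 2538)/(3*(cos(l) - 8)^3*(cos(l) - 4)^3*(cos(l) + 1)^3)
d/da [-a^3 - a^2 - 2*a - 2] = -3*a^2 - 2*a - 2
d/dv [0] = 0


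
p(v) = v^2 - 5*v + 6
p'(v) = 2*v - 5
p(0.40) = 4.16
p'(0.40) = -4.20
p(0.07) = 5.65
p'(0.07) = -4.86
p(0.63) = 3.25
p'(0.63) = -3.74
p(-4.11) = 43.44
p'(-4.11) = -13.22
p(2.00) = 0.00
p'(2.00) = -1.00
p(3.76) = 1.34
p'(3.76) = 2.52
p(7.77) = 27.52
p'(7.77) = 10.54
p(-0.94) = 11.58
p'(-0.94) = -6.88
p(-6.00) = 72.00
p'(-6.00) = -17.00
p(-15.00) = 306.00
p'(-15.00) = -35.00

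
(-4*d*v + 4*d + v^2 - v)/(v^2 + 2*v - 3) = (-4*d + v)/(v + 3)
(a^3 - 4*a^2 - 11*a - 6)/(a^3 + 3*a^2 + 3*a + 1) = (a - 6)/(a + 1)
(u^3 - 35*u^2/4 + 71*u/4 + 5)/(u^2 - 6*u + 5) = (u^2 - 15*u/4 - 1)/(u - 1)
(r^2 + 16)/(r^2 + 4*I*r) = (r - 4*I)/r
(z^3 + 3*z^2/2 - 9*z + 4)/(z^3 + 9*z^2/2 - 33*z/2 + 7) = (z + 4)/(z + 7)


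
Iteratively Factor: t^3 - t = (t - 1)*(t^2 + t) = (t - 1)*(t + 1)*(t)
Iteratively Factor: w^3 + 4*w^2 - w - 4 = (w + 1)*(w^2 + 3*w - 4) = (w - 1)*(w + 1)*(w + 4)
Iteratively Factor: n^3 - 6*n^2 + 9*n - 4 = (n - 1)*(n^2 - 5*n + 4) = (n - 1)^2*(n - 4)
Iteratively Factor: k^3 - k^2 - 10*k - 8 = (k - 4)*(k^2 + 3*k + 2) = (k - 4)*(k + 2)*(k + 1)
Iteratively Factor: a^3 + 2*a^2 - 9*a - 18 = (a - 3)*(a^2 + 5*a + 6) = (a - 3)*(a + 3)*(a + 2)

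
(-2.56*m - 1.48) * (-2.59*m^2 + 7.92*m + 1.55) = 6.6304*m^3 - 16.442*m^2 - 15.6896*m - 2.294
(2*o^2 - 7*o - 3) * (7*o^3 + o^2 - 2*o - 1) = 14*o^5 - 47*o^4 - 32*o^3 + 9*o^2 + 13*o + 3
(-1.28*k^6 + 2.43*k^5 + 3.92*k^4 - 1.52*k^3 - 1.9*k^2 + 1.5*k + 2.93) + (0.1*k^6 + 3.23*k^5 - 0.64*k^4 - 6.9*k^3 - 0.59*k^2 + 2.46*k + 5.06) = -1.18*k^6 + 5.66*k^5 + 3.28*k^4 - 8.42*k^3 - 2.49*k^2 + 3.96*k + 7.99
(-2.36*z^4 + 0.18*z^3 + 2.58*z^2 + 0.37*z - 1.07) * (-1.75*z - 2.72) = 4.13*z^5 + 6.1042*z^4 - 5.0046*z^3 - 7.6651*z^2 + 0.8661*z + 2.9104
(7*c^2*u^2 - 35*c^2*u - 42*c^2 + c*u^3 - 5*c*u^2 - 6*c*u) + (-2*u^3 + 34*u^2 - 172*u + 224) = 7*c^2*u^2 - 35*c^2*u - 42*c^2 + c*u^3 - 5*c*u^2 - 6*c*u - 2*u^3 + 34*u^2 - 172*u + 224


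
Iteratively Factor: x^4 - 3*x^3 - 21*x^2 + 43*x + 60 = (x - 3)*(x^3 - 21*x - 20) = (x - 3)*(x + 4)*(x^2 - 4*x - 5) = (x - 5)*(x - 3)*(x + 4)*(x + 1)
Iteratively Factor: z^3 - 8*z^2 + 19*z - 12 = (z - 3)*(z^2 - 5*z + 4) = (z - 4)*(z - 3)*(z - 1)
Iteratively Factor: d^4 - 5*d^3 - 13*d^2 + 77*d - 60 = (d - 1)*(d^3 - 4*d^2 - 17*d + 60) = (d - 1)*(d + 4)*(d^2 - 8*d + 15) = (d - 3)*(d - 1)*(d + 4)*(d - 5)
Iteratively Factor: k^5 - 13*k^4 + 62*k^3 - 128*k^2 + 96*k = (k - 4)*(k^4 - 9*k^3 + 26*k^2 - 24*k) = (k - 4)*(k - 3)*(k^3 - 6*k^2 + 8*k) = k*(k - 4)*(k - 3)*(k^2 - 6*k + 8) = k*(k - 4)^2*(k - 3)*(k - 2)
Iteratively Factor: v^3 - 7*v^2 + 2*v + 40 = (v - 5)*(v^2 - 2*v - 8) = (v - 5)*(v + 2)*(v - 4)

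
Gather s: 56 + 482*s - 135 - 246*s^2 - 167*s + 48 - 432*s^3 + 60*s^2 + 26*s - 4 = -432*s^3 - 186*s^2 + 341*s - 35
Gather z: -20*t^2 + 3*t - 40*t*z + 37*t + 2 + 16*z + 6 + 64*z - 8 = -20*t^2 + 40*t + z*(80 - 40*t)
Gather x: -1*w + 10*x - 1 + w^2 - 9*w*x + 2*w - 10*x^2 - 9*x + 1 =w^2 + w - 10*x^2 + x*(1 - 9*w)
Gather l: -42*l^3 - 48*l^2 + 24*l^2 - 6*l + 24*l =-42*l^3 - 24*l^2 + 18*l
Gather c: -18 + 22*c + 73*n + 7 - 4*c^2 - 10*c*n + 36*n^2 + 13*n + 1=-4*c^2 + c*(22 - 10*n) + 36*n^2 + 86*n - 10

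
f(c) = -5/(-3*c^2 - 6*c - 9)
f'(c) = -5*(6*c + 6)/(-3*c^2 - 6*c - 9)^2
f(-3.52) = 0.20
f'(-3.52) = 0.12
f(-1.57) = 0.72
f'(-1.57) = 0.35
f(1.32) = 0.23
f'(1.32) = -0.14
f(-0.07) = 0.58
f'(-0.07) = -0.38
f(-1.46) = 0.75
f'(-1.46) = 0.31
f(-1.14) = 0.83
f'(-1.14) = 0.11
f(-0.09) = 0.59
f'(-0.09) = -0.38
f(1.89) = 0.16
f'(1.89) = -0.09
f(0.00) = 0.56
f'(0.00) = -0.37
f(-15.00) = 0.01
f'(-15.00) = 0.00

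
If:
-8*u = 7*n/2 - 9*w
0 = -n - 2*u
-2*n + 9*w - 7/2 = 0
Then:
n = -7/5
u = 7/10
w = 7/90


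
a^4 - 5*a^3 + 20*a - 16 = (a - 4)*(a - 2)*(a - 1)*(a + 2)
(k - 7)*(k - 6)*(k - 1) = k^3 - 14*k^2 + 55*k - 42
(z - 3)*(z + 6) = z^2 + 3*z - 18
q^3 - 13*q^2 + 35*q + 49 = (q - 7)^2*(q + 1)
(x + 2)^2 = x^2 + 4*x + 4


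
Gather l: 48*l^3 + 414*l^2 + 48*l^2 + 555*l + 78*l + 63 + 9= 48*l^3 + 462*l^2 + 633*l + 72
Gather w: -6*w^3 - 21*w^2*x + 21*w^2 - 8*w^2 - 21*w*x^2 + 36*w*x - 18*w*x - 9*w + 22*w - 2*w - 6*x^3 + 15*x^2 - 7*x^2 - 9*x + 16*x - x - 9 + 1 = -6*w^3 + w^2*(13 - 21*x) + w*(-21*x^2 + 18*x + 11) - 6*x^3 + 8*x^2 + 6*x - 8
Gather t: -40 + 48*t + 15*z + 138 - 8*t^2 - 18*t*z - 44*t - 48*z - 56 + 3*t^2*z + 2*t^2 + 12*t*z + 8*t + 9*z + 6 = t^2*(3*z - 6) + t*(12 - 6*z) - 24*z + 48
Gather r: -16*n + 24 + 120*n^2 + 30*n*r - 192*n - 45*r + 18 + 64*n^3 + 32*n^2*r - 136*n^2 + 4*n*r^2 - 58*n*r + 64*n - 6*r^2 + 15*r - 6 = 64*n^3 - 16*n^2 - 144*n + r^2*(4*n - 6) + r*(32*n^2 - 28*n - 30) + 36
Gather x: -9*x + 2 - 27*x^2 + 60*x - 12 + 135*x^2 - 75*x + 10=108*x^2 - 24*x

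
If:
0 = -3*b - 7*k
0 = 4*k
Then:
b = 0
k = 0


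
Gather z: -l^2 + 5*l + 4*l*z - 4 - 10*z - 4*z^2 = -l^2 + 5*l - 4*z^2 + z*(4*l - 10) - 4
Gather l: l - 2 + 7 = l + 5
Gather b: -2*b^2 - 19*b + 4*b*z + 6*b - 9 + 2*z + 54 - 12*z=-2*b^2 + b*(4*z - 13) - 10*z + 45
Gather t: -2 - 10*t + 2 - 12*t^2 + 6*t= -12*t^2 - 4*t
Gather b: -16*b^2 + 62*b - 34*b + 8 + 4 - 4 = -16*b^2 + 28*b + 8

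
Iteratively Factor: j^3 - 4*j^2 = (j - 4)*(j^2) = j*(j - 4)*(j)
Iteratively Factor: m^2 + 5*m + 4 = (m + 4)*(m + 1)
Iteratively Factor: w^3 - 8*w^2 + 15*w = (w)*(w^2 - 8*w + 15) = w*(w - 3)*(w - 5)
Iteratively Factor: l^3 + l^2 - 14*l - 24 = (l - 4)*(l^2 + 5*l + 6) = (l - 4)*(l + 2)*(l + 3)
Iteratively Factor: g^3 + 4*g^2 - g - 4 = (g + 4)*(g^2 - 1) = (g + 1)*(g + 4)*(g - 1)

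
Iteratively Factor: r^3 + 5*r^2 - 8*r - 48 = (r + 4)*(r^2 + r - 12) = (r + 4)^2*(r - 3)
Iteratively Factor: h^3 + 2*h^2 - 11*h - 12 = (h + 4)*(h^2 - 2*h - 3) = (h - 3)*(h + 4)*(h + 1)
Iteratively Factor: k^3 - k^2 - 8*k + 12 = (k - 2)*(k^2 + k - 6) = (k - 2)*(k + 3)*(k - 2)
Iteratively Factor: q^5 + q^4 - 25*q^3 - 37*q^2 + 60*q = (q + 3)*(q^4 - 2*q^3 - 19*q^2 + 20*q) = (q - 1)*(q + 3)*(q^3 - q^2 - 20*q) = (q - 5)*(q - 1)*(q + 3)*(q^2 + 4*q) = (q - 5)*(q - 1)*(q + 3)*(q + 4)*(q)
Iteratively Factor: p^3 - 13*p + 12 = (p - 1)*(p^2 + p - 12) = (p - 3)*(p - 1)*(p + 4)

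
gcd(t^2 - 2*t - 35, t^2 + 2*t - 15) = t + 5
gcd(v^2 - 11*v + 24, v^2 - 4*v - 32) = v - 8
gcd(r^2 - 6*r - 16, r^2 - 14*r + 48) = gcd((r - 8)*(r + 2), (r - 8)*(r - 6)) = r - 8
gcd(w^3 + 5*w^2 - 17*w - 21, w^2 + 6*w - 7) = w + 7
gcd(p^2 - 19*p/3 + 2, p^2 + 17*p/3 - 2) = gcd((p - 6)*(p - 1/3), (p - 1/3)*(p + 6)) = p - 1/3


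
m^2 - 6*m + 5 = (m - 5)*(m - 1)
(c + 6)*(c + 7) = c^2 + 13*c + 42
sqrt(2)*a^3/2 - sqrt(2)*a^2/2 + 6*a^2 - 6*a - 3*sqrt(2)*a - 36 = (a - 3)*(a + 6*sqrt(2))*(sqrt(2)*a/2 + sqrt(2))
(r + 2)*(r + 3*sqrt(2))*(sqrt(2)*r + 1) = sqrt(2)*r^3 + 2*sqrt(2)*r^2 + 7*r^2 + 3*sqrt(2)*r + 14*r + 6*sqrt(2)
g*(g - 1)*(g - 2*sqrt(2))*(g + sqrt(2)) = g^4 - sqrt(2)*g^3 - g^3 - 4*g^2 + sqrt(2)*g^2 + 4*g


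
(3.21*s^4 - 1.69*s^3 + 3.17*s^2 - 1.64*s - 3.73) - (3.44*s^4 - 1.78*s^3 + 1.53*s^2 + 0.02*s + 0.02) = -0.23*s^4 + 0.0900000000000001*s^3 + 1.64*s^2 - 1.66*s - 3.75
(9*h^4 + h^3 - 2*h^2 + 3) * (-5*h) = -45*h^5 - 5*h^4 + 10*h^3 - 15*h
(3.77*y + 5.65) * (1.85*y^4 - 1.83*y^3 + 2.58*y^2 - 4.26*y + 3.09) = 6.9745*y^5 + 3.5534*y^4 - 0.612900000000002*y^3 - 1.4832*y^2 - 12.4197*y + 17.4585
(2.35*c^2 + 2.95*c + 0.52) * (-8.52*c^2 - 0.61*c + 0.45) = -20.022*c^4 - 26.5675*c^3 - 5.1724*c^2 + 1.0103*c + 0.234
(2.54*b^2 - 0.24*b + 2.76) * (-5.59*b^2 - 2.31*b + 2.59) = -14.1986*b^4 - 4.5258*b^3 - 8.2954*b^2 - 6.9972*b + 7.1484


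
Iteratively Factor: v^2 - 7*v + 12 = (v - 4)*(v - 3)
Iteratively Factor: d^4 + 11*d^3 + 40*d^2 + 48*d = (d + 4)*(d^3 + 7*d^2 + 12*d) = (d + 3)*(d + 4)*(d^2 + 4*d) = d*(d + 3)*(d + 4)*(d + 4)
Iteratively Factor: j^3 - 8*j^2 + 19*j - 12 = (j - 3)*(j^2 - 5*j + 4) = (j - 4)*(j - 3)*(j - 1)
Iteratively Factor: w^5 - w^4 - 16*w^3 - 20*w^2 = (w)*(w^4 - w^3 - 16*w^2 - 20*w) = w*(w - 5)*(w^3 + 4*w^2 + 4*w) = w*(w - 5)*(w + 2)*(w^2 + 2*w) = w^2*(w - 5)*(w + 2)*(w + 2)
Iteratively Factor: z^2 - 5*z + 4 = (z - 1)*(z - 4)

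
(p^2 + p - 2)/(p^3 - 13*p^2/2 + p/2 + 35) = 2*(p - 1)/(2*p^2 - 17*p + 35)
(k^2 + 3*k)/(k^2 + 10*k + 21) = k/(k + 7)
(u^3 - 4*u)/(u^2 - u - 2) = u*(u + 2)/(u + 1)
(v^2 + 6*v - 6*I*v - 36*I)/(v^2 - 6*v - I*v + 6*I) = (v^2 + 6*v*(1 - I) - 36*I)/(v^2 - v*(6 + I) + 6*I)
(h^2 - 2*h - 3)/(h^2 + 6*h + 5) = (h - 3)/(h + 5)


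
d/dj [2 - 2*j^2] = -4*j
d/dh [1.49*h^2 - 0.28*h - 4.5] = 2.98*h - 0.28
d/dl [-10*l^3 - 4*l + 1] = -30*l^2 - 4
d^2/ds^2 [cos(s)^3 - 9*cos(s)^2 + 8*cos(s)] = -35*cos(s)/4 + 18*cos(2*s) - 9*cos(3*s)/4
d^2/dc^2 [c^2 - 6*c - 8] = 2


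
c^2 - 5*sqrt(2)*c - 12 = (c - 6*sqrt(2))*(c + sqrt(2))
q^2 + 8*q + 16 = (q + 4)^2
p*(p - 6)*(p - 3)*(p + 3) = p^4 - 6*p^3 - 9*p^2 + 54*p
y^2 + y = y*(y + 1)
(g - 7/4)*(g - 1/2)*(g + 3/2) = g^3 - 3*g^2/4 - 5*g/2 + 21/16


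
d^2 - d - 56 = (d - 8)*(d + 7)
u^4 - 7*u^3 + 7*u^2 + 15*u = u*(u - 5)*(u - 3)*(u + 1)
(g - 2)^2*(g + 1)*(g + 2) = g^4 - g^3 - 6*g^2 + 4*g + 8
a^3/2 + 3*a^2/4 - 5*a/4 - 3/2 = (a/2 + 1)*(a - 3/2)*(a + 1)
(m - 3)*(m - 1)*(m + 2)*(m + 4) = m^4 + 2*m^3 - 13*m^2 - 14*m + 24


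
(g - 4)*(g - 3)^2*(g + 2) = g^4 - 8*g^3 + 13*g^2 + 30*g - 72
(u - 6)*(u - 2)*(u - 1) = u^3 - 9*u^2 + 20*u - 12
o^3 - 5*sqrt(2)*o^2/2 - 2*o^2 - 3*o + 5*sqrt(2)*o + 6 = (o - 2)*(o - 3*sqrt(2))*(o + sqrt(2)/2)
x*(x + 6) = x^2 + 6*x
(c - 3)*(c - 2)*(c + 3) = c^3 - 2*c^2 - 9*c + 18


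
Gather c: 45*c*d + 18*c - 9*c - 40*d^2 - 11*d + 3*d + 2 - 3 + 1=c*(45*d + 9) - 40*d^2 - 8*d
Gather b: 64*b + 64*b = 128*b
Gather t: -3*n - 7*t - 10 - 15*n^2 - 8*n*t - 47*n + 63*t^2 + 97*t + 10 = -15*n^2 - 50*n + 63*t^2 + t*(90 - 8*n)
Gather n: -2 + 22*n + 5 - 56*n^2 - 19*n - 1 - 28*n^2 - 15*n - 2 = -84*n^2 - 12*n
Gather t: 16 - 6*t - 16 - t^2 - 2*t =-t^2 - 8*t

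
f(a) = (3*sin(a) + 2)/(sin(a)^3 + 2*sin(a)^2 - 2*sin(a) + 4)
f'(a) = (3*sin(a) + 2)*(-3*sin(a)^2*cos(a) - 4*sin(a)*cos(a) + 2*cos(a))/(sin(a)^3 + 2*sin(a)^2 - 2*sin(a) + 4)^2 + 3*cos(a)/(sin(a)^3 + 2*sin(a)^2 - 2*sin(a) + 4)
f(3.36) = 0.30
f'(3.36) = -0.82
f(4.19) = -0.09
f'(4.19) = -0.21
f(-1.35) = -0.13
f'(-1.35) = 0.08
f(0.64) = 1.02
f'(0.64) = 0.33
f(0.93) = 1.05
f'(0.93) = -0.04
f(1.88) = 1.02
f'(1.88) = 0.10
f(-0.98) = -0.08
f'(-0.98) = 0.24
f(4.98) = -0.13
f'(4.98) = 0.10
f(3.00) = 0.64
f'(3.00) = -1.02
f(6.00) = 0.25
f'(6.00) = 0.76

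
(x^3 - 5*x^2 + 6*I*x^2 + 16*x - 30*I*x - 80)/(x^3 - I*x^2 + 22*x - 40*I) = (x^2 + x*(-5 + 8*I) - 40*I)/(x^2 + I*x + 20)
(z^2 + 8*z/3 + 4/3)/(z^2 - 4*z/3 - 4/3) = (z + 2)/(z - 2)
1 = 1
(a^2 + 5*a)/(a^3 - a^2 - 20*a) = (a + 5)/(a^2 - a - 20)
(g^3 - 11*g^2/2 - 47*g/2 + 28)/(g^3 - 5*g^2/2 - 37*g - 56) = (g - 1)/(g + 2)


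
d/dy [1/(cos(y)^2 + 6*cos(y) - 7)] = 2*(cos(y) + 3)*sin(y)/(cos(y)^2 + 6*cos(y) - 7)^2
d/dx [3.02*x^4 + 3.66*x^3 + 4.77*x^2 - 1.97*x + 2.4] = 12.08*x^3 + 10.98*x^2 + 9.54*x - 1.97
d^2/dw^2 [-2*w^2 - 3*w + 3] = -4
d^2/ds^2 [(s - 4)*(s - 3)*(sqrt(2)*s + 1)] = 6*sqrt(2)*s - 14*sqrt(2) + 2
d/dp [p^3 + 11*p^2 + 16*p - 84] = 3*p^2 + 22*p + 16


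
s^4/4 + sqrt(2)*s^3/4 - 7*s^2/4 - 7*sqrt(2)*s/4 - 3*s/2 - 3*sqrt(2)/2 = (s/2 + 1/2)*(s/2 + sqrt(2)/2)*(s - 3)*(s + 2)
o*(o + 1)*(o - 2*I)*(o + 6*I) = o^4 + o^3 + 4*I*o^3 + 12*o^2 + 4*I*o^2 + 12*o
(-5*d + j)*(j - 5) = -5*d*j + 25*d + j^2 - 5*j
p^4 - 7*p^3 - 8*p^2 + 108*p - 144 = (p - 6)*(p - 3)*(p - 2)*(p + 4)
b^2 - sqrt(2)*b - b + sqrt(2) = (b - 1)*(b - sqrt(2))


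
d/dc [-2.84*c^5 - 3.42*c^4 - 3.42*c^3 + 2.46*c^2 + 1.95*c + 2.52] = -14.2*c^4 - 13.68*c^3 - 10.26*c^2 + 4.92*c + 1.95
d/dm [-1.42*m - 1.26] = -1.42000000000000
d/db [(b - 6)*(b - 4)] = 2*b - 10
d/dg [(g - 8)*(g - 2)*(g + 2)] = 3*g^2 - 16*g - 4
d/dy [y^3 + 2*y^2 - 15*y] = 3*y^2 + 4*y - 15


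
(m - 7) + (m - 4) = 2*m - 11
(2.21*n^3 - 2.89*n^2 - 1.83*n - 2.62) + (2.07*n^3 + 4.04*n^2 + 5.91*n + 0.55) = 4.28*n^3 + 1.15*n^2 + 4.08*n - 2.07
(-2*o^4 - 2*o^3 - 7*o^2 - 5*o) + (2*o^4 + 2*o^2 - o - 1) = -2*o^3 - 5*o^2 - 6*o - 1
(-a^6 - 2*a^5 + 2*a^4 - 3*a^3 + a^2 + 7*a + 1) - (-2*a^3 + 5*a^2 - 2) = -a^6 - 2*a^5 + 2*a^4 - a^3 - 4*a^2 + 7*a + 3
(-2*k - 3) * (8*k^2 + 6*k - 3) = -16*k^3 - 36*k^2 - 12*k + 9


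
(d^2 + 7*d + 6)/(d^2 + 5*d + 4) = (d + 6)/(d + 4)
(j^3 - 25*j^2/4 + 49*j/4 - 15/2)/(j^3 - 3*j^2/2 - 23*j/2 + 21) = (4*j - 5)/(2*(2*j + 7))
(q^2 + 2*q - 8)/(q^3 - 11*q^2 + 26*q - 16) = (q + 4)/(q^2 - 9*q + 8)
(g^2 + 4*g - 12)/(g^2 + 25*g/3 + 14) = 3*(g - 2)/(3*g + 7)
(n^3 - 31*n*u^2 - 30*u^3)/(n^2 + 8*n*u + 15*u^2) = (n^2 - 5*n*u - 6*u^2)/(n + 3*u)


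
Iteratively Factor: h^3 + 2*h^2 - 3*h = (h + 3)*(h^2 - h) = h*(h + 3)*(h - 1)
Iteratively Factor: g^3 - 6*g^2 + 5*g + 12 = (g + 1)*(g^2 - 7*g + 12) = (g - 4)*(g + 1)*(g - 3)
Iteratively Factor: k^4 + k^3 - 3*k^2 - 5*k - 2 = (k + 1)*(k^3 - 3*k - 2) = (k + 1)^2*(k^2 - k - 2) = (k - 2)*(k + 1)^2*(k + 1)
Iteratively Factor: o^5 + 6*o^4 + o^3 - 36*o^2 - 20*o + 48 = (o + 4)*(o^4 + 2*o^3 - 7*o^2 - 8*o + 12) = (o - 1)*(o + 4)*(o^3 + 3*o^2 - 4*o - 12) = (o - 1)*(o + 2)*(o + 4)*(o^2 + o - 6) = (o - 2)*(o - 1)*(o + 2)*(o + 4)*(o + 3)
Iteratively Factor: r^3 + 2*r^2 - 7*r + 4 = (r + 4)*(r^2 - 2*r + 1) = (r - 1)*(r + 4)*(r - 1)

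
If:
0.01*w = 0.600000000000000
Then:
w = 60.00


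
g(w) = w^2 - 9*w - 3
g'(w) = 2*w - 9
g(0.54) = -7.57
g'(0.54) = -7.92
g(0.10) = -3.89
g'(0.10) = -8.80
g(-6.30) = 93.39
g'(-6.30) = -21.60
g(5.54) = -22.17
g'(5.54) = 2.08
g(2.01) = -17.05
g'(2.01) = -4.98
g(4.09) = -23.08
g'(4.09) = -0.82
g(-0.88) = 5.69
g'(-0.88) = -10.76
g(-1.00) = 7.00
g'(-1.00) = -11.00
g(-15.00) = 357.00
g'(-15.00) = -39.00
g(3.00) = -21.00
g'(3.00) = -3.00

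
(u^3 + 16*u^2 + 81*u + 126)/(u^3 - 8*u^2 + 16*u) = (u^3 + 16*u^2 + 81*u + 126)/(u*(u^2 - 8*u + 16))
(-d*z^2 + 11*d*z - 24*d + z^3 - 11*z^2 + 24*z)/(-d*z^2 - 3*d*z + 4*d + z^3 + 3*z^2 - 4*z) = (z^2 - 11*z + 24)/(z^2 + 3*z - 4)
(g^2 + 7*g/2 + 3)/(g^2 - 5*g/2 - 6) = (g + 2)/(g - 4)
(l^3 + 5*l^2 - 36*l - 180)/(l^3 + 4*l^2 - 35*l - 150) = (l + 6)/(l + 5)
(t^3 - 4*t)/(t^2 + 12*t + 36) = t*(t^2 - 4)/(t^2 + 12*t + 36)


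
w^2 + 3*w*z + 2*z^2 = (w + z)*(w + 2*z)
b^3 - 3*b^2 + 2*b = b*(b - 2)*(b - 1)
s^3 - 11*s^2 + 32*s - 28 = (s - 7)*(s - 2)^2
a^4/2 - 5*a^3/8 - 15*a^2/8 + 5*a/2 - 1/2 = (a/2 + 1)*(a - 2)*(a - 1)*(a - 1/4)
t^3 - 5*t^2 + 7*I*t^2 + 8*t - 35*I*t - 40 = (t - 5)*(t - I)*(t + 8*I)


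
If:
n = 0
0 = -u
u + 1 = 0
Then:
No Solution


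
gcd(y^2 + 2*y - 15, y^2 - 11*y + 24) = y - 3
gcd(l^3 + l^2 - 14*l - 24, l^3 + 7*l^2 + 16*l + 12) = l^2 + 5*l + 6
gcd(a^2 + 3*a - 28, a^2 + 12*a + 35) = a + 7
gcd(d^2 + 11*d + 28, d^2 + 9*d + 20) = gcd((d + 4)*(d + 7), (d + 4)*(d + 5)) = d + 4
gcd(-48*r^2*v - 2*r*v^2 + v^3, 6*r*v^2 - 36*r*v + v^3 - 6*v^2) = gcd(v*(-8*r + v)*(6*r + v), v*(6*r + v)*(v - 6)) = 6*r*v + v^2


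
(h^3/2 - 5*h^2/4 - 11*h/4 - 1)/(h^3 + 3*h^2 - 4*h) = (2*h^3 - 5*h^2 - 11*h - 4)/(4*h*(h^2 + 3*h - 4))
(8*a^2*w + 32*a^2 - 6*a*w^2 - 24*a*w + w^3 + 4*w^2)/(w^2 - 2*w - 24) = (8*a^2 - 6*a*w + w^2)/(w - 6)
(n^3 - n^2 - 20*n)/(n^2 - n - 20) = n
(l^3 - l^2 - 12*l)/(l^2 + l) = (l^2 - l - 12)/(l + 1)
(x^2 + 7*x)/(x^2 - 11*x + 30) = x*(x + 7)/(x^2 - 11*x + 30)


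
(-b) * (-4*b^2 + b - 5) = 4*b^3 - b^2 + 5*b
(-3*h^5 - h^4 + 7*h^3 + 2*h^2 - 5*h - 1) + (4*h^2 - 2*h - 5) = -3*h^5 - h^4 + 7*h^3 + 6*h^2 - 7*h - 6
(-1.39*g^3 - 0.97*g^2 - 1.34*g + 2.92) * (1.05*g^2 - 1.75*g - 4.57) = -1.4595*g^5 + 1.414*g^4 + 6.6428*g^3 + 9.8439*g^2 + 1.0138*g - 13.3444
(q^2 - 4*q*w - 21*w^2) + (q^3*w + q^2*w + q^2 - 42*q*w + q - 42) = q^3*w + q^2*w + 2*q^2 - 46*q*w + q - 21*w^2 - 42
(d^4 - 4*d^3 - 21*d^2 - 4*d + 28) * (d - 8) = d^5 - 12*d^4 + 11*d^3 + 164*d^2 + 60*d - 224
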